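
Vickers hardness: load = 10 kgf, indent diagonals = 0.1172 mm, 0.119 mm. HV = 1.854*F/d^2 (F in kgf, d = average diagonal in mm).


d_avg = (0.1172+0.119)/2 = 0.1181 mm
HV = 1.854*10/0.1181^2 = 1329

1329


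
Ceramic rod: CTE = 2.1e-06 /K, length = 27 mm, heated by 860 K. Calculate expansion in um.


dL = 2.1e-06 * 27 * 860 * 1000 = 48.762 um

48.762


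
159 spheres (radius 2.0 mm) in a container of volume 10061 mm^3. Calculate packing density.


V_sphere = 4/3*pi*2.0^3 = 33.5103 mm^3
Total V = 159*33.5103 = 5328.1377 mm^3
PD = 5328.1377 / 10061 = 0.53

0.53


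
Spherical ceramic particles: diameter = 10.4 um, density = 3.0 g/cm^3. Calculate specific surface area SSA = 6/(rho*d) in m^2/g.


SSA = 6 / (3.0 * 10.4) = 0.192 m^2/g

0.192


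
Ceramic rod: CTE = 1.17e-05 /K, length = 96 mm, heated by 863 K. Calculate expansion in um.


dL = 1.17e-05 * 96 * 863 * 1000 = 969.322 um

969.322


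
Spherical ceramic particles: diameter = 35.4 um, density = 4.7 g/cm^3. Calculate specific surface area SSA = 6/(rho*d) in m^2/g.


SSA = 6 / (4.7 * 35.4) = 0.036 m^2/g

0.036


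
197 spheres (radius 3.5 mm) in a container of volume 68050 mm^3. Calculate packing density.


V_sphere = 4/3*pi*3.5^3 = 179.5944 mm^3
Total V = 197*179.5944 = 35380.0968 mm^3
PD = 35380.0968 / 68050 = 0.52

0.52


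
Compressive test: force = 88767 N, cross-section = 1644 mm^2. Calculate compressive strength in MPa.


CS = 88767 / 1644 = 54.0 MPa

54.0


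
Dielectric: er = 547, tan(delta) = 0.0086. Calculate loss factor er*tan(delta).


Loss = 547 * 0.0086 = 4.704

4.704


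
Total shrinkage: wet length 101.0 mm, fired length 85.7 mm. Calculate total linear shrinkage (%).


TS = (101.0 - 85.7) / 101.0 * 100 = 15.15%

15.15


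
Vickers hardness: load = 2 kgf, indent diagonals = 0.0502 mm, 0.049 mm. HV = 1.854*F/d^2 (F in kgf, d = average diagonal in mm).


d_avg = (0.0502+0.049)/2 = 0.0496 mm
HV = 1.854*2/0.0496^2 = 1507

1507


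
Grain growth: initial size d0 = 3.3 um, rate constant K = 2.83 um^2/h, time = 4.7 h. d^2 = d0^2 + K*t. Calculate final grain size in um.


d^2 = 3.3^2 + 2.83*4.7 = 24.191
d = sqrt(24.191) = 4.92 um

4.92


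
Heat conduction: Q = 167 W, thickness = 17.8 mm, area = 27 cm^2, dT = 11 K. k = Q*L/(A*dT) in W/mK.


k = 167*17.8/1000/(27/10000*11) = 100.09 W/mK

100.09


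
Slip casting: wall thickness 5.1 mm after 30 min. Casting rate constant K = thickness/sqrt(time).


K = 5.1 / sqrt(30) = 5.1 / 5.4772 = 0.931 mm/min^0.5

0.931


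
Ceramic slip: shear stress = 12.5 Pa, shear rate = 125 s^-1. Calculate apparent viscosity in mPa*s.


eta = tau/gamma * 1000 = 12.5/125 * 1000 = 100.0 mPa*s

100.0


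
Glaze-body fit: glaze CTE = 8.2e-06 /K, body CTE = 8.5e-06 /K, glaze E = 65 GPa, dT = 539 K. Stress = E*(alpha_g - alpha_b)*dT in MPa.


Stress = 65*1000*(8.2e-06 - 8.5e-06)*539 = -10.5 MPa

-10.5


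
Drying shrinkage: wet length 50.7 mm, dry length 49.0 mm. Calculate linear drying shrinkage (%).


DS = (50.7 - 49.0) / 50.7 * 100 = 3.35%

3.35


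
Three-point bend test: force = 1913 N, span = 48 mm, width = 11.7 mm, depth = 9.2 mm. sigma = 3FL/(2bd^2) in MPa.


sigma = 3*1913*48/(2*11.7*9.2^2) = 139.1 MPa

139.1


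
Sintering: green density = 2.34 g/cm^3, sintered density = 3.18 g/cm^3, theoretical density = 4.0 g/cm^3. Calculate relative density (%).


Relative = 3.18 / 4.0 * 100 = 79.5%

79.5


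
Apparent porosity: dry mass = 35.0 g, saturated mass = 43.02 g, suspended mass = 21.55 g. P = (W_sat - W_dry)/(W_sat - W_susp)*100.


P = (43.02 - 35.0) / (43.02 - 21.55) * 100 = 8.02 / 21.47 * 100 = 37.4%

37.4


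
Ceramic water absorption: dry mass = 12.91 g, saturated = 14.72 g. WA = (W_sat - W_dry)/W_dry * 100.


WA = (14.72 - 12.91) / 12.91 * 100 = 14.02%

14.02


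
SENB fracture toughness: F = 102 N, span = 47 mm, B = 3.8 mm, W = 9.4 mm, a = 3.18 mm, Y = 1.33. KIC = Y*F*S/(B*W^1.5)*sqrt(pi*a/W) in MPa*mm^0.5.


KIC = 1.33*102*47/(3.8*9.4^1.5)*sqrt(pi*3.18/9.4) = 60.02

60.02


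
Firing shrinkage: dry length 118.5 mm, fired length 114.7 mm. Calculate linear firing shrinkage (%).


FS = (118.5 - 114.7) / 118.5 * 100 = 3.21%

3.21


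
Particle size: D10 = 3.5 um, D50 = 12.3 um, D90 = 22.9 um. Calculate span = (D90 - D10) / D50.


Span = (22.9 - 3.5) / 12.3 = 19.4 / 12.3 = 1.577

1.577


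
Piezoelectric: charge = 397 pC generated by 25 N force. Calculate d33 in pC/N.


d33 = 397 / 25 = 15.9 pC/N

15.9


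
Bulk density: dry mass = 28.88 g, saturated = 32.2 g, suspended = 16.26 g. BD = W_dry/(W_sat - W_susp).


BD = 28.88 / (32.2 - 16.26) = 28.88 / 15.94 = 1.812 g/cm^3

1.812


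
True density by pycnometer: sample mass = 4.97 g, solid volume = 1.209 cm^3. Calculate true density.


TD = 4.97 / 1.209 = 4.111 g/cm^3

4.111


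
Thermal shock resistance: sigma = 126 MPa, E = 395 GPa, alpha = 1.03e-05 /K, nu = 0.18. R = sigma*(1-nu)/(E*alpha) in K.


R = 126*(1-0.18)/(395*1000*1.03e-05) = 25 K

25


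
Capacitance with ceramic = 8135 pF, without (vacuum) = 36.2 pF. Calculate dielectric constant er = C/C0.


er = 8135 / 36.2 = 224.72

224.72


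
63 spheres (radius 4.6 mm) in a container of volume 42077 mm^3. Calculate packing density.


V_sphere = 4/3*pi*4.6^3 = 407.7201 mm^3
Total V = 63*407.7201 = 25686.3663 mm^3
PD = 25686.3663 / 42077 = 0.61

0.61


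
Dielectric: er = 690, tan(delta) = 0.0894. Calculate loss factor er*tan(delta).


Loss = 690 * 0.0894 = 61.686

61.686


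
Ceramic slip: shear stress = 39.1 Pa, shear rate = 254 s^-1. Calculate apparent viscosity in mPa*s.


eta = tau/gamma * 1000 = 39.1/254 * 1000 = 153.9 mPa*s

153.9


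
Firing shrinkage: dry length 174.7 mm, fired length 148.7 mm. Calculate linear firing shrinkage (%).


FS = (174.7 - 148.7) / 174.7 * 100 = 14.88%

14.88


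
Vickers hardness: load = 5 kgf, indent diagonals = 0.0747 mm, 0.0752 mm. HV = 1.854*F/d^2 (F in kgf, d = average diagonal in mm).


d_avg = (0.0747+0.0752)/2 = 0.07495 mm
HV = 1.854*5/0.07495^2 = 1650

1650


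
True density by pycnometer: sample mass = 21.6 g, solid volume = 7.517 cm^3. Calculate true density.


TD = 21.6 / 7.517 = 2.873 g/cm^3

2.873


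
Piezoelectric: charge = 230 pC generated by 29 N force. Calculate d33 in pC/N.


d33 = 230 / 29 = 7.9 pC/N

7.9


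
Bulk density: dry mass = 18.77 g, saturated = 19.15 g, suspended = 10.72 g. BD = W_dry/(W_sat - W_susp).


BD = 18.77 / (19.15 - 10.72) = 18.77 / 8.43 = 2.227 g/cm^3

2.227


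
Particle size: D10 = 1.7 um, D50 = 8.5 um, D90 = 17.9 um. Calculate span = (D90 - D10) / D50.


Span = (17.9 - 1.7) / 8.5 = 16.2 / 8.5 = 1.906

1.906


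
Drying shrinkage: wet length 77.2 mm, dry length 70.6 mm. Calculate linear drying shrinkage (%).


DS = (77.2 - 70.6) / 77.2 * 100 = 8.55%

8.55


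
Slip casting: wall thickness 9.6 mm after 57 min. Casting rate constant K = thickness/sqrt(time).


K = 9.6 / sqrt(57) = 9.6 / 7.5498 = 1.272 mm/min^0.5

1.272


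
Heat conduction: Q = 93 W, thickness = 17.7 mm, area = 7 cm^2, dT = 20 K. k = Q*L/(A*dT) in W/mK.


k = 93*17.7/1000/(7/10000*20) = 117.58 W/mK

117.58


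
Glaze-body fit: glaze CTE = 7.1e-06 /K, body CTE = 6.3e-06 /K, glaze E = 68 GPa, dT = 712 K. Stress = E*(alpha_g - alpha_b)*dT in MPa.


Stress = 68*1000*(7.1e-06 - 6.3e-06)*712 = 38.7 MPa

38.7


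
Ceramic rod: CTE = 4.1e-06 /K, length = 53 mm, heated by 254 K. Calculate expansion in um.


dL = 4.1e-06 * 53 * 254 * 1000 = 55.194 um

55.194


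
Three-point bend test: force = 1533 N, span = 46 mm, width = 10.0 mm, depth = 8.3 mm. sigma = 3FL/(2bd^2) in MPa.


sigma = 3*1533*46/(2*10.0*8.3^2) = 153.5 MPa

153.5


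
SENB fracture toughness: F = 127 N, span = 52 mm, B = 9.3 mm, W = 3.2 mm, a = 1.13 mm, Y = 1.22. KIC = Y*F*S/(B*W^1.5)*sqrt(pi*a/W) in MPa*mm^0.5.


KIC = 1.22*127*52/(9.3*3.2^1.5)*sqrt(pi*1.13/3.2) = 159.4

159.4


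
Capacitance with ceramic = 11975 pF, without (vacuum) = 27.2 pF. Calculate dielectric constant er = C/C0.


er = 11975 / 27.2 = 440.26

440.26


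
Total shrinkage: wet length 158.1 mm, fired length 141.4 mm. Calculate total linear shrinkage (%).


TS = (158.1 - 141.4) / 158.1 * 100 = 10.56%

10.56


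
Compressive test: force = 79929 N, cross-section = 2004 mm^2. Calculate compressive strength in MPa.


CS = 79929 / 2004 = 39.9 MPa

39.9


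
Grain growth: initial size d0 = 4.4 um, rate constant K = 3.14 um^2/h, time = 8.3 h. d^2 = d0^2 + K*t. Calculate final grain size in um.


d^2 = 4.4^2 + 3.14*8.3 = 45.422
d = sqrt(45.422) = 6.74 um

6.74


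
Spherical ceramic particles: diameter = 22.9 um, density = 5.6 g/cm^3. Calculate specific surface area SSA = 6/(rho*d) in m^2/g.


SSA = 6 / (5.6 * 22.9) = 0.047 m^2/g

0.047


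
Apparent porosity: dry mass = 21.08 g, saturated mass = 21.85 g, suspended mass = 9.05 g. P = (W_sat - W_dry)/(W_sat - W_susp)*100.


P = (21.85 - 21.08) / (21.85 - 9.05) * 100 = 0.77 / 12.8 * 100 = 6.0%

6.0


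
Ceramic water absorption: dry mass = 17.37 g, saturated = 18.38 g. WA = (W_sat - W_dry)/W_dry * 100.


WA = (18.38 - 17.37) / 17.37 * 100 = 5.81%

5.81


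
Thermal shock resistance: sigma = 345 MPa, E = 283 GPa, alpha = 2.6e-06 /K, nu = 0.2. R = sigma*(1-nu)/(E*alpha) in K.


R = 345*(1-0.2)/(283*1000*2.6e-06) = 375 K

375


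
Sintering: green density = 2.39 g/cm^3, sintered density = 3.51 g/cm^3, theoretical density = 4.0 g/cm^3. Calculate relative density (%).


Relative = 3.51 / 4.0 * 100 = 87.8%

87.8


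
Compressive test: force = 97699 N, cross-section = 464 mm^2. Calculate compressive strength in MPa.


CS = 97699 / 464 = 210.6 MPa

210.6


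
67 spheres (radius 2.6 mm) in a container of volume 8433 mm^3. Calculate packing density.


V_sphere = 4/3*pi*2.6^3 = 73.6222 mm^3
Total V = 67*73.6222 = 4932.6874 mm^3
PD = 4932.6874 / 8433 = 0.585

0.585


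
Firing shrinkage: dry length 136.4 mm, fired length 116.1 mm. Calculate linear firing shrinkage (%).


FS = (136.4 - 116.1) / 136.4 * 100 = 14.88%

14.88


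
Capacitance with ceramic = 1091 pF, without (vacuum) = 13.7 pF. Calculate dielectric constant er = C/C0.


er = 1091 / 13.7 = 79.64

79.64


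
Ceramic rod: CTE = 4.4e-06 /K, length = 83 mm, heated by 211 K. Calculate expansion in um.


dL = 4.4e-06 * 83 * 211 * 1000 = 77.057 um

77.057


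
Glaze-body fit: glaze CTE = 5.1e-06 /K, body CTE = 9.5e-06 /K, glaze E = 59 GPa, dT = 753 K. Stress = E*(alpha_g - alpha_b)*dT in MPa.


Stress = 59*1000*(5.1e-06 - 9.5e-06)*753 = -195.5 MPa

-195.5


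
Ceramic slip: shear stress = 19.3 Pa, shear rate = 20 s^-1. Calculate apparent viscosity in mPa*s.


eta = tau/gamma * 1000 = 19.3/20 * 1000 = 965.0 mPa*s

965.0


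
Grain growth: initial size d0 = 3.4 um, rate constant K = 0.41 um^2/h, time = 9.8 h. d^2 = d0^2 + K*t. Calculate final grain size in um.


d^2 = 3.4^2 + 0.41*9.8 = 15.578
d = sqrt(15.578) = 3.95 um

3.95


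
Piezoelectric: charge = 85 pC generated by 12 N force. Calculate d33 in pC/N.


d33 = 85 / 12 = 7.1 pC/N

7.1


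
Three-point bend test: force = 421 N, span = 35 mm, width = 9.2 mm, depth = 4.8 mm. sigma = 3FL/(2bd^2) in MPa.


sigma = 3*421*35/(2*9.2*4.8^2) = 104.3 MPa

104.3


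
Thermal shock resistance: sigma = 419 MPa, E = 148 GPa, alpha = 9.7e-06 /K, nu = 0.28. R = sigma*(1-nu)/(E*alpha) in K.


R = 419*(1-0.28)/(148*1000*9.7e-06) = 210 K

210


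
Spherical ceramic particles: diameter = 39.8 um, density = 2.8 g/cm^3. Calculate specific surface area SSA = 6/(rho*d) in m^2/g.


SSA = 6 / (2.8 * 39.8) = 0.054 m^2/g

0.054


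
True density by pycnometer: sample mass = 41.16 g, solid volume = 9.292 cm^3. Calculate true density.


TD = 41.16 / 9.292 = 4.43 g/cm^3

4.43


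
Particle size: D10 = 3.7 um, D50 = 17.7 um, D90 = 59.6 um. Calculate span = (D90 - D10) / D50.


Span = (59.6 - 3.7) / 17.7 = 55.9 / 17.7 = 3.158

3.158


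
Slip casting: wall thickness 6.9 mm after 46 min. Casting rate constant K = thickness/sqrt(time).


K = 6.9 / sqrt(46) = 6.9 / 6.7823 = 1.017 mm/min^0.5

1.017


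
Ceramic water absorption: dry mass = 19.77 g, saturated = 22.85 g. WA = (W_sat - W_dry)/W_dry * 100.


WA = (22.85 - 19.77) / 19.77 * 100 = 15.58%

15.58


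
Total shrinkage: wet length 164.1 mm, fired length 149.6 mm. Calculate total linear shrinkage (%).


TS = (164.1 - 149.6) / 164.1 * 100 = 8.84%

8.84


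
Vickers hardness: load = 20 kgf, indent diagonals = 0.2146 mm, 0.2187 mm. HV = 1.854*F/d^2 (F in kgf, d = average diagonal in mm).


d_avg = (0.2146+0.2187)/2 = 0.21665 mm
HV = 1.854*20/0.21665^2 = 790

790


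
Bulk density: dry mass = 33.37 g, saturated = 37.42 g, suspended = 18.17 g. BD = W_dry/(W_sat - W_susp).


BD = 33.37 / (37.42 - 18.17) = 33.37 / 19.25 = 1.734 g/cm^3

1.734


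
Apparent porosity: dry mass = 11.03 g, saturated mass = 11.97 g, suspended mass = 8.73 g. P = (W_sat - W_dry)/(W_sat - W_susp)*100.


P = (11.97 - 11.03) / (11.97 - 8.73) * 100 = 0.94 / 3.24 * 100 = 29.0%

29.0


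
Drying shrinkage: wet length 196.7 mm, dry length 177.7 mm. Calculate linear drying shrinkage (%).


DS = (196.7 - 177.7) / 196.7 * 100 = 9.66%

9.66


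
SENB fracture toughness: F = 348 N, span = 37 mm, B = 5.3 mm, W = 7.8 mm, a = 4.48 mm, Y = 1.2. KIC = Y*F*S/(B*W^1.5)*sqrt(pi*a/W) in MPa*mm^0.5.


KIC = 1.2*348*37/(5.3*7.8^1.5)*sqrt(pi*4.48/7.8) = 179.77

179.77


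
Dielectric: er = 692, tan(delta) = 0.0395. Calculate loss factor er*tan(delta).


Loss = 692 * 0.0395 = 27.334

27.334


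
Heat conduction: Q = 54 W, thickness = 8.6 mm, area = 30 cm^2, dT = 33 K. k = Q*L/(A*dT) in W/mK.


k = 54*8.6/1000/(30/10000*33) = 4.69 W/mK

4.69


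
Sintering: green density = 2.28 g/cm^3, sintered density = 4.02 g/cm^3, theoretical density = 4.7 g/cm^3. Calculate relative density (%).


Relative = 4.02 / 4.7 * 100 = 85.5%

85.5


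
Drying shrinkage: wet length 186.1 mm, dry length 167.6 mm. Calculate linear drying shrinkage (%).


DS = (186.1 - 167.6) / 186.1 * 100 = 9.94%

9.94


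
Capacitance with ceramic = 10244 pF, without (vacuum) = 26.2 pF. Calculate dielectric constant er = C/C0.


er = 10244 / 26.2 = 390.99

390.99


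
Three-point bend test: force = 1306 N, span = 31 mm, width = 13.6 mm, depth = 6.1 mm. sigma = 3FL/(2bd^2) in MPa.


sigma = 3*1306*31/(2*13.6*6.1^2) = 120.0 MPa

120.0


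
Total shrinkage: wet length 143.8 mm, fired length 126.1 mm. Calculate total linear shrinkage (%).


TS = (143.8 - 126.1) / 143.8 * 100 = 12.31%

12.31


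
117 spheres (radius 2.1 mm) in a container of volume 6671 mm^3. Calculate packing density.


V_sphere = 4/3*pi*2.1^3 = 38.7924 mm^3
Total V = 117*38.7924 = 4538.7108 mm^3
PD = 4538.7108 / 6671 = 0.68

0.68


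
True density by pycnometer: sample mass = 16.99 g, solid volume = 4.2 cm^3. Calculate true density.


TD = 16.99 / 4.2 = 4.045 g/cm^3

4.045


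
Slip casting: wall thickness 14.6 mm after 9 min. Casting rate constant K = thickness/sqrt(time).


K = 14.6 / sqrt(9) = 14.6 / 3.0 = 4.867 mm/min^0.5

4.867


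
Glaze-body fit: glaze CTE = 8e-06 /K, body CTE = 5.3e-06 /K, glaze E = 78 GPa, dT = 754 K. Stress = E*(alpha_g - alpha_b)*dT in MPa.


Stress = 78*1000*(8e-06 - 5.3e-06)*754 = 158.8 MPa

158.8


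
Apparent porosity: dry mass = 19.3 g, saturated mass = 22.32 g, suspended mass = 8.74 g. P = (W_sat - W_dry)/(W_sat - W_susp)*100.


P = (22.32 - 19.3) / (22.32 - 8.74) * 100 = 3.02 / 13.58 * 100 = 22.2%

22.2


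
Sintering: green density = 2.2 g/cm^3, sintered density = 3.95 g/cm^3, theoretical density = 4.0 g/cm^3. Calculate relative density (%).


Relative = 3.95 / 4.0 * 100 = 98.8%

98.8


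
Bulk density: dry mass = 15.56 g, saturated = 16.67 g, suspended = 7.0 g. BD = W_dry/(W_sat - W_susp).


BD = 15.56 / (16.67 - 7.0) = 15.56 / 9.67 = 1.609 g/cm^3

1.609


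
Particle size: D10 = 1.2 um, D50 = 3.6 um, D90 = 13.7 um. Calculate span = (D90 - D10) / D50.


Span = (13.7 - 1.2) / 3.6 = 12.5 / 3.6 = 3.472

3.472


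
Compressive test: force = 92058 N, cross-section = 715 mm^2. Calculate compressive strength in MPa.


CS = 92058 / 715 = 128.8 MPa

128.8


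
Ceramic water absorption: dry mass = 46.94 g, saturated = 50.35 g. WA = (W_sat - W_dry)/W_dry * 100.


WA = (50.35 - 46.94) / 46.94 * 100 = 7.26%

7.26


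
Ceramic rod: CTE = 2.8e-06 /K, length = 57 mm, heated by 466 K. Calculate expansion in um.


dL = 2.8e-06 * 57 * 466 * 1000 = 74.374 um

74.374


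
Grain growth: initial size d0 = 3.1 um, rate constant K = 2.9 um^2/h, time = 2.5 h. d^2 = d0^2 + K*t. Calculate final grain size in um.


d^2 = 3.1^2 + 2.9*2.5 = 16.86
d = sqrt(16.86) = 4.11 um

4.11


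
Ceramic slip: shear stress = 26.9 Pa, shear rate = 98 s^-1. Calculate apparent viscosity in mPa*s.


eta = tau/gamma * 1000 = 26.9/98 * 1000 = 274.5 mPa*s

274.5


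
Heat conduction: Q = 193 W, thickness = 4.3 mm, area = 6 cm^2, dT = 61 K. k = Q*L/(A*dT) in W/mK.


k = 193*4.3/1000/(6/10000*61) = 22.67 W/mK

22.67


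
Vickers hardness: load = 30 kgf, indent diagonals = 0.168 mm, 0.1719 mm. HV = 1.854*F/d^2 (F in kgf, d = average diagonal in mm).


d_avg = (0.168+0.1719)/2 = 0.16995 mm
HV = 1.854*30/0.16995^2 = 1926

1926


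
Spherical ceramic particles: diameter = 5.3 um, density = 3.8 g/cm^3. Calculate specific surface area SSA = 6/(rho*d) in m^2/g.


SSA = 6 / (3.8 * 5.3) = 0.298 m^2/g

0.298


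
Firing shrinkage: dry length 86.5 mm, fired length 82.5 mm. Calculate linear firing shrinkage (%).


FS = (86.5 - 82.5) / 86.5 * 100 = 4.62%

4.62


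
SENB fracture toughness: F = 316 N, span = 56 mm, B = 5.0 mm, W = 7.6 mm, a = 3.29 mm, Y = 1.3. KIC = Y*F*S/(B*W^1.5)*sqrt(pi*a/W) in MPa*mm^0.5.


KIC = 1.3*316*56/(5.0*7.6^1.5)*sqrt(pi*3.29/7.6) = 256.09

256.09


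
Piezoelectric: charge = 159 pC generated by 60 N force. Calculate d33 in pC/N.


d33 = 159 / 60 = 2.7 pC/N

2.7


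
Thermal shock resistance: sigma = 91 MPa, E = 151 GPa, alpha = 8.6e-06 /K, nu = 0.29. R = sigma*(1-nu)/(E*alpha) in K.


R = 91*(1-0.29)/(151*1000*8.6e-06) = 50 K

50


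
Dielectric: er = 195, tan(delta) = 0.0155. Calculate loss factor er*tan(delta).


Loss = 195 * 0.0155 = 3.023

3.023


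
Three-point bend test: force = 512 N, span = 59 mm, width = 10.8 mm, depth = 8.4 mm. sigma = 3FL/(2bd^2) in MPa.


sigma = 3*512*59/(2*10.8*8.4^2) = 59.5 MPa

59.5


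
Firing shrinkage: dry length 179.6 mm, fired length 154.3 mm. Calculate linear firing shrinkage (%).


FS = (179.6 - 154.3) / 179.6 * 100 = 14.09%

14.09


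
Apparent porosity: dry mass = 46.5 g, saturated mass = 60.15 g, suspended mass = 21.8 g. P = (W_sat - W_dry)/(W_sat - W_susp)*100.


P = (60.15 - 46.5) / (60.15 - 21.8) * 100 = 13.65 / 38.35 * 100 = 35.6%

35.6


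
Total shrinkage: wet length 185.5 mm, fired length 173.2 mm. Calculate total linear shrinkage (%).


TS = (185.5 - 173.2) / 185.5 * 100 = 6.63%

6.63


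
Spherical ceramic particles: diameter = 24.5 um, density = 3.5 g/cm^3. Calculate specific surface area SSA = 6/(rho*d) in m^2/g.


SSA = 6 / (3.5 * 24.5) = 0.07 m^2/g

0.07


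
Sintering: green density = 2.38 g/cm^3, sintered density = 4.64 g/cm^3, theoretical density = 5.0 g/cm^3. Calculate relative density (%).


Relative = 4.64 / 5.0 * 100 = 92.8%

92.8


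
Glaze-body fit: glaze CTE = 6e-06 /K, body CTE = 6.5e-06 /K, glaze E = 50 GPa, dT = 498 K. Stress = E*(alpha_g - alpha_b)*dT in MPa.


Stress = 50*1000*(6e-06 - 6.5e-06)*498 = -12.5 MPa

-12.5


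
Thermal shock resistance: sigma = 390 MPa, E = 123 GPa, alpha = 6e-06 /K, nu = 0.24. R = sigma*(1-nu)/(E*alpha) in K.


R = 390*(1-0.24)/(123*1000*6e-06) = 402 K

402


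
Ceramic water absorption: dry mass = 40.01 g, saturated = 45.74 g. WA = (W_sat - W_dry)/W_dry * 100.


WA = (45.74 - 40.01) / 40.01 * 100 = 14.32%

14.32


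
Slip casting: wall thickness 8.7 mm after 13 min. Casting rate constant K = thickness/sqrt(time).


K = 8.7 / sqrt(13) = 8.7 / 3.6056 = 2.413 mm/min^0.5

2.413


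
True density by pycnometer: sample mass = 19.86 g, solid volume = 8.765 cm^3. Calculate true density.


TD = 19.86 / 8.765 = 2.266 g/cm^3

2.266


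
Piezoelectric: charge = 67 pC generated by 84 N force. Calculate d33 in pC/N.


d33 = 67 / 84 = 0.8 pC/N

0.8


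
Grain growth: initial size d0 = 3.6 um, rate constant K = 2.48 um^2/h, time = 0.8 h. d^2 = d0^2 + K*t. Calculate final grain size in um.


d^2 = 3.6^2 + 2.48*0.8 = 14.944
d = sqrt(14.944) = 3.87 um

3.87


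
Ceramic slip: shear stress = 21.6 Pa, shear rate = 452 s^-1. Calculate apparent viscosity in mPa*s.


eta = tau/gamma * 1000 = 21.6/452 * 1000 = 47.8 mPa*s

47.8


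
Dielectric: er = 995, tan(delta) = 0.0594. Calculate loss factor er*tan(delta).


Loss = 995 * 0.0594 = 59.103

59.103


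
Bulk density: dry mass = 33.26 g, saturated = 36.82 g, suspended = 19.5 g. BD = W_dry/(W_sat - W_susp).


BD = 33.26 / (36.82 - 19.5) = 33.26 / 17.32 = 1.92 g/cm^3

1.92


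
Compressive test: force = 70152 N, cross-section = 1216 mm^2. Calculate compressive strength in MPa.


CS = 70152 / 1216 = 57.7 MPa

57.7


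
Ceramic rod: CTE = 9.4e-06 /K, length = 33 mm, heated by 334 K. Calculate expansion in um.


dL = 9.4e-06 * 33 * 334 * 1000 = 103.607 um

103.607


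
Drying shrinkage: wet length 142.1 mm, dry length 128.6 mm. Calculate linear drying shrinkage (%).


DS = (142.1 - 128.6) / 142.1 * 100 = 9.5%

9.5


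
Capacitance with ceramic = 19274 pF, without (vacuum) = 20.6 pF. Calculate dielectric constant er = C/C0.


er = 19274 / 20.6 = 935.63

935.63


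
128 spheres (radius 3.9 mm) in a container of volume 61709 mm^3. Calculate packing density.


V_sphere = 4/3*pi*3.9^3 = 248.4748 mm^3
Total V = 128*248.4748 = 31804.7744 mm^3
PD = 31804.7744 / 61709 = 0.515

0.515


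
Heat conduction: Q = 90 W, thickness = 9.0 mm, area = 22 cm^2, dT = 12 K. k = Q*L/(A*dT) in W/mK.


k = 90*9.0/1000/(22/10000*12) = 30.68 W/mK

30.68


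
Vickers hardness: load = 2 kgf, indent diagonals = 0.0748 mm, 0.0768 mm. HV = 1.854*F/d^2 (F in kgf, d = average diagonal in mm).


d_avg = (0.0748+0.0768)/2 = 0.0758 mm
HV = 1.854*2/0.0758^2 = 645

645


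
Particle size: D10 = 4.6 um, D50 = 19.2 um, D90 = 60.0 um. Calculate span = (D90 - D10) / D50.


Span = (60.0 - 4.6) / 19.2 = 55.4 / 19.2 = 2.885

2.885


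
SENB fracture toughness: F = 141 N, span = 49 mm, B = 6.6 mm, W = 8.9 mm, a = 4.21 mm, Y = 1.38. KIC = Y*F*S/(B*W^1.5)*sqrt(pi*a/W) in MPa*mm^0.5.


KIC = 1.38*141*49/(6.6*8.9^1.5)*sqrt(pi*4.21/8.9) = 66.33

66.33


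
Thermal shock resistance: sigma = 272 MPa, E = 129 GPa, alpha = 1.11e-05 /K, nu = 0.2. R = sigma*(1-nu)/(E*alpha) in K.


R = 272*(1-0.2)/(129*1000*1.11e-05) = 152 K

152


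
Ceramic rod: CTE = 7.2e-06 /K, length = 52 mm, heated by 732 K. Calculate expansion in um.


dL = 7.2e-06 * 52 * 732 * 1000 = 274.061 um

274.061


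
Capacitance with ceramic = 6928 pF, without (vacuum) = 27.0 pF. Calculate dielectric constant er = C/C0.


er = 6928 / 27.0 = 256.59

256.59


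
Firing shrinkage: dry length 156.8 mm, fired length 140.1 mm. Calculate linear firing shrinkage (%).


FS = (156.8 - 140.1) / 156.8 * 100 = 10.65%

10.65


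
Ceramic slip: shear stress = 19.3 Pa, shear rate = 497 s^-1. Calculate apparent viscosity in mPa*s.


eta = tau/gamma * 1000 = 19.3/497 * 1000 = 38.8 mPa*s

38.8


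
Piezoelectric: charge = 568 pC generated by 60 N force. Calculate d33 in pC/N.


d33 = 568 / 60 = 9.5 pC/N

9.5


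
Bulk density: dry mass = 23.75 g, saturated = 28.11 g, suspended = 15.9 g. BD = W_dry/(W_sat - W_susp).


BD = 23.75 / (28.11 - 15.9) = 23.75 / 12.21 = 1.945 g/cm^3

1.945


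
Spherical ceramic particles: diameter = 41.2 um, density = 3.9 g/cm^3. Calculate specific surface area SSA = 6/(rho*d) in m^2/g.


SSA = 6 / (3.9 * 41.2) = 0.037 m^2/g

0.037


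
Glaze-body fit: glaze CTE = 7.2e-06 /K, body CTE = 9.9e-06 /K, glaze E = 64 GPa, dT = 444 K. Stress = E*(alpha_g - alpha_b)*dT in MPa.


Stress = 64*1000*(7.2e-06 - 9.9e-06)*444 = -76.7 MPa

-76.7


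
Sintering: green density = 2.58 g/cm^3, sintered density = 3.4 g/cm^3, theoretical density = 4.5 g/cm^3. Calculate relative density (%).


Relative = 3.4 / 4.5 * 100 = 75.6%

75.6


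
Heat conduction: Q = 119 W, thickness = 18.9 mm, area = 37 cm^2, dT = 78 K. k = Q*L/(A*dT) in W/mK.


k = 119*18.9/1000/(37/10000*78) = 7.79 W/mK

7.79


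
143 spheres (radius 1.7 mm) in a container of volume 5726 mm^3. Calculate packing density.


V_sphere = 4/3*pi*1.7^3 = 20.5795 mm^3
Total V = 143*20.5795 = 2942.8685 mm^3
PD = 2942.8685 / 5726 = 0.514

0.514


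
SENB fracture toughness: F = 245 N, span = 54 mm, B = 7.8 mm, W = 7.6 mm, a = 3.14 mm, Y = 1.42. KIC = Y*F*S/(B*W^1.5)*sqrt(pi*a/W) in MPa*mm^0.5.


KIC = 1.42*245*54/(7.8*7.6^1.5)*sqrt(pi*3.14/7.6) = 130.97

130.97


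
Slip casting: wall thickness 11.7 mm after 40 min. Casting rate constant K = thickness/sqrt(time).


K = 11.7 / sqrt(40) = 11.7 / 6.3246 = 1.85 mm/min^0.5

1.85


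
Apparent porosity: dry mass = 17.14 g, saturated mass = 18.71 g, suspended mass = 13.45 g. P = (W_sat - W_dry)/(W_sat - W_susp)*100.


P = (18.71 - 17.14) / (18.71 - 13.45) * 100 = 1.57 / 5.26 * 100 = 29.8%

29.8


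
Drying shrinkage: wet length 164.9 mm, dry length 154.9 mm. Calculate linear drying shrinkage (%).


DS = (164.9 - 154.9) / 164.9 * 100 = 6.06%

6.06


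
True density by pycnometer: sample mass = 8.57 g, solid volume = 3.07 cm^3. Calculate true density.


TD = 8.57 / 3.07 = 2.792 g/cm^3

2.792


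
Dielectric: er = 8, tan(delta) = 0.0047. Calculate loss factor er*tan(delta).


Loss = 8 * 0.0047 = 0.038

0.038


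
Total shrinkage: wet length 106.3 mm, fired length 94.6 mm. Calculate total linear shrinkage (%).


TS = (106.3 - 94.6) / 106.3 * 100 = 11.01%

11.01


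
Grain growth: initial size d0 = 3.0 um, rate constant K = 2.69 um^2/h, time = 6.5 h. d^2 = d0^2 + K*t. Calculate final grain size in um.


d^2 = 3.0^2 + 2.69*6.5 = 26.485
d = sqrt(26.485) = 5.15 um

5.15


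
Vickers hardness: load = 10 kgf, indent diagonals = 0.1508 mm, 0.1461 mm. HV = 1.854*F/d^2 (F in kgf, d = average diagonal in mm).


d_avg = (0.1508+0.1461)/2 = 0.14845 mm
HV = 1.854*10/0.14845^2 = 841

841


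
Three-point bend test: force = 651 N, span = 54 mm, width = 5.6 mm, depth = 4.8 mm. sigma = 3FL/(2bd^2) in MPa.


sigma = 3*651*54/(2*5.6*4.8^2) = 408.7 MPa

408.7


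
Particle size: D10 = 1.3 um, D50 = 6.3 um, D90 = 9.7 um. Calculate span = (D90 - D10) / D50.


Span = (9.7 - 1.3) / 6.3 = 8.4 / 6.3 = 1.333

1.333


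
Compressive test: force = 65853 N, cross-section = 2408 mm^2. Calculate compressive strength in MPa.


CS = 65853 / 2408 = 27.3 MPa

27.3


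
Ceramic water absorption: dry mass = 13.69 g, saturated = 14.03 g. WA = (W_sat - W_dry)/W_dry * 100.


WA = (14.03 - 13.69) / 13.69 * 100 = 2.48%

2.48


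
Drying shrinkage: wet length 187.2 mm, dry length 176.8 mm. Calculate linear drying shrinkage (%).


DS = (187.2 - 176.8) / 187.2 * 100 = 5.56%

5.56


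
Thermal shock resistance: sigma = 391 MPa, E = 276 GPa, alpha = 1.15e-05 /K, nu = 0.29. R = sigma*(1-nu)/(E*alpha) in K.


R = 391*(1-0.29)/(276*1000*1.15e-05) = 87 K

87


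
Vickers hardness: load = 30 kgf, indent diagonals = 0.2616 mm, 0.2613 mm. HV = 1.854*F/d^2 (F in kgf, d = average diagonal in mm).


d_avg = (0.2616+0.2613)/2 = 0.26145 mm
HV = 1.854*30/0.26145^2 = 814

814


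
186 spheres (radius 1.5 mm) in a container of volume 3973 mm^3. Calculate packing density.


V_sphere = 4/3*pi*1.5^3 = 14.1372 mm^3
Total V = 186*14.1372 = 2629.5192 mm^3
PD = 2629.5192 / 3973 = 0.662

0.662


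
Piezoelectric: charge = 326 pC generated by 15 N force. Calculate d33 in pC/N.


d33 = 326 / 15 = 21.7 pC/N

21.7


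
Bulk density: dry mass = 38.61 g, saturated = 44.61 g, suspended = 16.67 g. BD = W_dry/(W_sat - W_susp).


BD = 38.61 / (44.61 - 16.67) = 38.61 / 27.94 = 1.382 g/cm^3

1.382


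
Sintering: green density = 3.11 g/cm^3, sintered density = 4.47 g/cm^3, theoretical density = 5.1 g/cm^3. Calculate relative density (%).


Relative = 4.47 / 5.1 * 100 = 87.6%

87.6


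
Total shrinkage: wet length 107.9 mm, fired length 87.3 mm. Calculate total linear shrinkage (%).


TS = (107.9 - 87.3) / 107.9 * 100 = 19.09%

19.09


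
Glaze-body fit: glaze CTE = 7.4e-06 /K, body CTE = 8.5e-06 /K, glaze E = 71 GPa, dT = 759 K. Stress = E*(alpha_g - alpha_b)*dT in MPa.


Stress = 71*1000*(7.4e-06 - 8.5e-06)*759 = -59.3 MPa

-59.3


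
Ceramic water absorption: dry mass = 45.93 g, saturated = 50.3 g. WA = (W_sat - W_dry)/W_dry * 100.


WA = (50.3 - 45.93) / 45.93 * 100 = 9.51%

9.51


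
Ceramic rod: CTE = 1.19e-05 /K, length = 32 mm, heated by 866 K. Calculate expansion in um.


dL = 1.19e-05 * 32 * 866 * 1000 = 329.773 um

329.773


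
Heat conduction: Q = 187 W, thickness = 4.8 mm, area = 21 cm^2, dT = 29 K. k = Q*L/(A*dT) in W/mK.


k = 187*4.8/1000/(21/10000*29) = 14.74 W/mK

14.74


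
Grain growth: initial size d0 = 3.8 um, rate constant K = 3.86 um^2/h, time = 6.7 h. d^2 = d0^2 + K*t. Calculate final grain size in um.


d^2 = 3.8^2 + 3.86*6.7 = 40.302
d = sqrt(40.302) = 6.35 um

6.35


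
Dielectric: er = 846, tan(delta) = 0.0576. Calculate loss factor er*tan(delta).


Loss = 846 * 0.0576 = 48.73

48.73


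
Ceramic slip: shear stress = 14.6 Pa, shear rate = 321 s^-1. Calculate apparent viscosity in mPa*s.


eta = tau/gamma * 1000 = 14.6/321 * 1000 = 45.5 mPa*s

45.5


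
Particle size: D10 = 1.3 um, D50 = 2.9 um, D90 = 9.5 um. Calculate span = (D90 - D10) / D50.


Span = (9.5 - 1.3) / 2.9 = 8.2 / 2.9 = 2.828

2.828


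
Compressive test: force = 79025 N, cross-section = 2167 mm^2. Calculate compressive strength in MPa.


CS = 79025 / 2167 = 36.5 MPa

36.5


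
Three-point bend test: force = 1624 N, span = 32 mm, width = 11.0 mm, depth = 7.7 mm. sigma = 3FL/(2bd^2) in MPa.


sigma = 3*1624*32/(2*11.0*7.7^2) = 119.5 MPa

119.5


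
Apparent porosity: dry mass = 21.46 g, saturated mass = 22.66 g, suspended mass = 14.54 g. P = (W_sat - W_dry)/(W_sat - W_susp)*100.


P = (22.66 - 21.46) / (22.66 - 14.54) * 100 = 1.2 / 8.12 * 100 = 14.8%

14.8


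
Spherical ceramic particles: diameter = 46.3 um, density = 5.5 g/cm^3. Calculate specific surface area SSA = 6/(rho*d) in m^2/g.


SSA = 6 / (5.5 * 46.3) = 0.024 m^2/g

0.024


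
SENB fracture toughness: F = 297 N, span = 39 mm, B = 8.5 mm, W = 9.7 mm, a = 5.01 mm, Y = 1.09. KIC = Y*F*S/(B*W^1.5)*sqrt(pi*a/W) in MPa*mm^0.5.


KIC = 1.09*297*39/(8.5*9.7^1.5)*sqrt(pi*5.01/9.7) = 62.63

62.63


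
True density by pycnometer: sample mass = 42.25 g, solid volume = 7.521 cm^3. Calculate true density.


TD = 42.25 / 7.521 = 5.618 g/cm^3

5.618


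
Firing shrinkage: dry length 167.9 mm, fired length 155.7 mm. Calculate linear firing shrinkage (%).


FS = (167.9 - 155.7) / 167.9 * 100 = 7.27%

7.27


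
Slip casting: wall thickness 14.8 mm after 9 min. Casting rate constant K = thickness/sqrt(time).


K = 14.8 / sqrt(9) = 14.8 / 3.0 = 4.933 mm/min^0.5

4.933


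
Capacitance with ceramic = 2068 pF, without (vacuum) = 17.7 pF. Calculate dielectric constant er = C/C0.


er = 2068 / 17.7 = 116.84

116.84


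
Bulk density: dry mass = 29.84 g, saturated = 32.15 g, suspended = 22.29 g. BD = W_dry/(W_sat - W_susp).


BD = 29.84 / (32.15 - 22.29) = 29.84 / 9.86 = 3.026 g/cm^3

3.026


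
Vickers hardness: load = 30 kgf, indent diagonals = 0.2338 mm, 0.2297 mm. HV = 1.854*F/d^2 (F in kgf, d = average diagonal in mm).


d_avg = (0.2338+0.2297)/2 = 0.23175 mm
HV = 1.854*30/0.23175^2 = 1036

1036


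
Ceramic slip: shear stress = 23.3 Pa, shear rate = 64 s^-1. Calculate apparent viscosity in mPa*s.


eta = tau/gamma * 1000 = 23.3/64 * 1000 = 364.1 mPa*s

364.1


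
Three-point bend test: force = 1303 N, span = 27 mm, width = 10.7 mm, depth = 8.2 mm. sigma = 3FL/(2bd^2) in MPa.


sigma = 3*1303*27/(2*10.7*8.2^2) = 73.3 MPa

73.3


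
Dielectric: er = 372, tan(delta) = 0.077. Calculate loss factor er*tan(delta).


Loss = 372 * 0.077 = 28.644

28.644


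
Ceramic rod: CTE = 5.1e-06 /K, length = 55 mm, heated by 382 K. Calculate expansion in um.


dL = 5.1e-06 * 55 * 382 * 1000 = 107.151 um

107.151


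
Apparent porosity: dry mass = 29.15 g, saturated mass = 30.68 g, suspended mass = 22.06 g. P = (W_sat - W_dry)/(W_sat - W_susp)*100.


P = (30.68 - 29.15) / (30.68 - 22.06) * 100 = 1.53 / 8.62 * 100 = 17.7%

17.7


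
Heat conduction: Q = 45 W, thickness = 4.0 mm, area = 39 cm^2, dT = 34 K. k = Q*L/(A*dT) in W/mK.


k = 45*4.0/1000/(39/10000*34) = 1.36 W/mK

1.36


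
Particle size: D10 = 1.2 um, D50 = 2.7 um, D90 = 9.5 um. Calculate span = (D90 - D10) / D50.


Span = (9.5 - 1.2) / 2.7 = 8.3 / 2.7 = 3.074

3.074


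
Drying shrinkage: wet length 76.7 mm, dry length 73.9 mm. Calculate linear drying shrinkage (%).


DS = (76.7 - 73.9) / 76.7 * 100 = 3.65%

3.65


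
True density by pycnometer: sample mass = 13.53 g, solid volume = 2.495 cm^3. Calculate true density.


TD = 13.53 / 2.495 = 5.423 g/cm^3

5.423


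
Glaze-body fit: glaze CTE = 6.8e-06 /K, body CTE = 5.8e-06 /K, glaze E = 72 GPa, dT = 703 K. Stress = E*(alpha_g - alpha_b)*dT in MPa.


Stress = 72*1000*(6.8e-06 - 5.8e-06)*703 = 50.6 MPa

50.6


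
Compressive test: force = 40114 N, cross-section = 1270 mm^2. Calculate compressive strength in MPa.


CS = 40114 / 1270 = 31.6 MPa

31.6


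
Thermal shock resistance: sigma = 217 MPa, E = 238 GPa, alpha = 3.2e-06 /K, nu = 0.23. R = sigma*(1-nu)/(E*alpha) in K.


R = 217*(1-0.23)/(238*1000*3.2e-06) = 219 K

219


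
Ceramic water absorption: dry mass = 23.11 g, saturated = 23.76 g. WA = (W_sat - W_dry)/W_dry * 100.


WA = (23.76 - 23.11) / 23.11 * 100 = 2.81%

2.81


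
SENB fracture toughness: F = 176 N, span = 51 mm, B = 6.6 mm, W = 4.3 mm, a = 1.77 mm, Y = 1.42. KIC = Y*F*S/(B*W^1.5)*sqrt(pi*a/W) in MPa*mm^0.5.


KIC = 1.42*176*51/(6.6*4.3^1.5)*sqrt(pi*1.77/4.3) = 246.29

246.29


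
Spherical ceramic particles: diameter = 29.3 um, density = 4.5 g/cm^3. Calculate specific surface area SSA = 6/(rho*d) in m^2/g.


SSA = 6 / (4.5 * 29.3) = 0.046 m^2/g

0.046


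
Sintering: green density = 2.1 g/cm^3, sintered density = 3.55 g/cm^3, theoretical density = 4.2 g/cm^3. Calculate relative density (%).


Relative = 3.55 / 4.2 * 100 = 84.5%

84.5


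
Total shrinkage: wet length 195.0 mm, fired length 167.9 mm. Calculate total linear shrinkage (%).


TS = (195.0 - 167.9) / 195.0 * 100 = 13.9%

13.9


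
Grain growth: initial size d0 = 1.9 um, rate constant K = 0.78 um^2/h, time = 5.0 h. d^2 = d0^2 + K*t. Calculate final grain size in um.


d^2 = 1.9^2 + 0.78*5.0 = 7.51
d = sqrt(7.51) = 2.74 um

2.74


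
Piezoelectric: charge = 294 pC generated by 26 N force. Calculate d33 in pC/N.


d33 = 294 / 26 = 11.3 pC/N

11.3


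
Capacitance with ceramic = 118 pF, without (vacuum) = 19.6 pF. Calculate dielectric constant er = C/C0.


er = 118 / 19.6 = 6.02

6.02


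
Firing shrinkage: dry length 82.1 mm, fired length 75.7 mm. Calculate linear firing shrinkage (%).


FS = (82.1 - 75.7) / 82.1 * 100 = 7.8%

7.8


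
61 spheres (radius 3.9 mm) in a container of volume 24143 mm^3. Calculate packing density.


V_sphere = 4/3*pi*3.9^3 = 248.4748 mm^3
Total V = 61*248.4748 = 15156.9628 mm^3
PD = 15156.9628 / 24143 = 0.628

0.628


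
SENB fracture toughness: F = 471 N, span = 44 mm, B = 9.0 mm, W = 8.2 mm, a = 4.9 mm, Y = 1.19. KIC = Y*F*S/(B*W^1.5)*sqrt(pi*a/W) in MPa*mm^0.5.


KIC = 1.19*471*44/(9.0*8.2^1.5)*sqrt(pi*4.9/8.2) = 159.89

159.89


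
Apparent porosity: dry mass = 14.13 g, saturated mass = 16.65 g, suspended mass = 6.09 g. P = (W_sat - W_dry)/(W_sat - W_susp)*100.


P = (16.65 - 14.13) / (16.65 - 6.09) * 100 = 2.52 / 10.56 * 100 = 23.9%

23.9


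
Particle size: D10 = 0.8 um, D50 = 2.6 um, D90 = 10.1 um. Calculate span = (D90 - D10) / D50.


Span = (10.1 - 0.8) / 2.6 = 9.3 / 2.6 = 3.577

3.577


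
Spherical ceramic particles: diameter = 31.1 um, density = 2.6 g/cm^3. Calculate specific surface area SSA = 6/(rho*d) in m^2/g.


SSA = 6 / (2.6 * 31.1) = 0.074 m^2/g

0.074


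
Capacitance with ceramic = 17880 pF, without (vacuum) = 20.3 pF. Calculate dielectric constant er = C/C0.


er = 17880 / 20.3 = 880.79

880.79


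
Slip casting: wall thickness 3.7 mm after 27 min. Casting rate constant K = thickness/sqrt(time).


K = 3.7 / sqrt(27) = 3.7 / 5.1962 = 0.712 mm/min^0.5

0.712


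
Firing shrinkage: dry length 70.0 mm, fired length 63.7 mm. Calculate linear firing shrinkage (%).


FS = (70.0 - 63.7) / 70.0 * 100 = 9.0%

9.0


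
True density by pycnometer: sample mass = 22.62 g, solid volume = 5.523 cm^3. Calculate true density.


TD = 22.62 / 5.523 = 4.096 g/cm^3

4.096


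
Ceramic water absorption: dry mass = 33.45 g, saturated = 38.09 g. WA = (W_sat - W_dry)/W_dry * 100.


WA = (38.09 - 33.45) / 33.45 * 100 = 13.87%

13.87


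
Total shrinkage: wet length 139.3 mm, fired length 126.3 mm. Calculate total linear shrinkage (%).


TS = (139.3 - 126.3) / 139.3 * 100 = 9.33%

9.33


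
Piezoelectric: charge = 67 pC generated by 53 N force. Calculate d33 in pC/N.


d33 = 67 / 53 = 1.3 pC/N

1.3


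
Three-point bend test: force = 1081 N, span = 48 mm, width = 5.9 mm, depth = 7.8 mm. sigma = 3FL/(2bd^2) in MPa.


sigma = 3*1081*48/(2*5.9*7.8^2) = 216.8 MPa

216.8


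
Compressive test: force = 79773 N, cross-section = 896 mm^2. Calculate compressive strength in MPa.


CS = 79773 / 896 = 89.0 MPa

89.0


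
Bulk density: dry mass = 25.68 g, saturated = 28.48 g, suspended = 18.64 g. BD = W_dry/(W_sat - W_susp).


BD = 25.68 / (28.48 - 18.64) = 25.68 / 9.84 = 2.61 g/cm^3

2.61


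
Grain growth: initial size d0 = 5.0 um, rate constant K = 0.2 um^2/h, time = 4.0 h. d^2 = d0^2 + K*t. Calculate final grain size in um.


d^2 = 5.0^2 + 0.2*4.0 = 25.8
d = sqrt(25.8) = 5.08 um

5.08


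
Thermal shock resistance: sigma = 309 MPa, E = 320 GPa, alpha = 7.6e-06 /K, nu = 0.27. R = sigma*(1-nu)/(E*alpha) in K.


R = 309*(1-0.27)/(320*1000*7.6e-06) = 93 K

93


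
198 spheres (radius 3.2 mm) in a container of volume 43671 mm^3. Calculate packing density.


V_sphere = 4/3*pi*3.2^3 = 137.2583 mm^3
Total V = 198*137.2583 = 27177.1434 mm^3
PD = 27177.1434 / 43671 = 0.622

0.622


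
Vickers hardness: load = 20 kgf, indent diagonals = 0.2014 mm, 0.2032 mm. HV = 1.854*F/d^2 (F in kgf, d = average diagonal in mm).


d_avg = (0.2014+0.2032)/2 = 0.2023 mm
HV = 1.854*20/0.2023^2 = 906

906


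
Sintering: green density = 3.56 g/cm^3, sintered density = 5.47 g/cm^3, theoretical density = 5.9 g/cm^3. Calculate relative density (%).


Relative = 5.47 / 5.9 * 100 = 92.7%

92.7


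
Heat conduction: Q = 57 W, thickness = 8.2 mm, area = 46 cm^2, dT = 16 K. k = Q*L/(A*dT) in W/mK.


k = 57*8.2/1000/(46/10000*16) = 6.35 W/mK

6.35


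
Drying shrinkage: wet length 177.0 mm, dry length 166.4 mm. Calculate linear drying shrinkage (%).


DS = (177.0 - 166.4) / 177.0 * 100 = 5.99%

5.99
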